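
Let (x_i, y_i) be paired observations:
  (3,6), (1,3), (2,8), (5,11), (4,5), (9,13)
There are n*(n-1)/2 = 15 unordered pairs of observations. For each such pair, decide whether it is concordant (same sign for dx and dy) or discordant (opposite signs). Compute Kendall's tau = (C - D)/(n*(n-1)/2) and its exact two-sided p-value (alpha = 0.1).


Step 1: Enumerate the 15 unordered pairs (i,j) with i<j and classify each by sign(x_j-x_i) * sign(y_j-y_i).
  (1,2):dx=-2,dy=-3->C; (1,3):dx=-1,dy=+2->D; (1,4):dx=+2,dy=+5->C; (1,5):dx=+1,dy=-1->D
  (1,6):dx=+6,dy=+7->C; (2,3):dx=+1,dy=+5->C; (2,4):dx=+4,dy=+8->C; (2,5):dx=+3,dy=+2->C
  (2,6):dx=+8,dy=+10->C; (3,4):dx=+3,dy=+3->C; (3,5):dx=+2,dy=-3->D; (3,6):dx=+7,dy=+5->C
  (4,5):dx=-1,dy=-6->C; (4,6):dx=+4,dy=+2->C; (5,6):dx=+5,dy=+8->C
Step 2: C = 12, D = 3, total pairs = 15.
Step 3: tau = (C - D)/(n(n-1)/2) = (12 - 3)/15 = 0.600000.
Step 4: Exact two-sided p-value (enumerate n! = 720 permutations of y under H0): p = 0.136111.
Step 5: alpha = 0.1. fail to reject H0.

tau_b = 0.6000 (C=12, D=3), p = 0.136111, fail to reject H0.


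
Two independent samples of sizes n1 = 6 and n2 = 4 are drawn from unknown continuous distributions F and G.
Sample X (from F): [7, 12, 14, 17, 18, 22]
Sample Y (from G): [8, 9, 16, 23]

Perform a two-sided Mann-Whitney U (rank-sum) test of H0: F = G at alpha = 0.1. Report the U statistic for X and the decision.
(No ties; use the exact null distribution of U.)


Step 1: Combine and sort all 10 observations; assign midranks.
sorted (value, group): (7,X), (8,Y), (9,Y), (12,X), (14,X), (16,Y), (17,X), (18,X), (22,X), (23,Y)
ranks: 7->1, 8->2, 9->3, 12->4, 14->5, 16->6, 17->7, 18->8, 22->9, 23->10
Step 2: Rank sum for X: R1 = 1 + 4 + 5 + 7 + 8 + 9 = 34.
Step 3: U_X = R1 - n1(n1+1)/2 = 34 - 6*7/2 = 34 - 21 = 13.
       U_Y = n1*n2 - U_X = 24 - 13 = 11.
Step 4: No ties, so the exact null distribution of U (based on enumerating the C(10,6) = 210 equally likely rank assignments) gives the two-sided p-value.
Step 5: p-value = 0.914286; compare to alpha = 0.1. fail to reject H0.

U_X = 13, p = 0.914286, fail to reject H0 at alpha = 0.1.


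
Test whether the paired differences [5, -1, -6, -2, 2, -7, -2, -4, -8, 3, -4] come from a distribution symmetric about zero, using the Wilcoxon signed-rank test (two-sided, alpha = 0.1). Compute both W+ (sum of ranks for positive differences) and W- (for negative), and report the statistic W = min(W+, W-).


Step 1: Drop any zero differences (none here) and take |d_i|.
|d| = [5, 1, 6, 2, 2, 7, 2, 4, 8, 3, 4]
Step 2: Midrank |d_i| (ties get averaged ranks).
ranks: |5|->8, |1|->1, |6|->9, |2|->3, |2|->3, |7|->10, |2|->3, |4|->6.5, |8|->11, |3|->5, |4|->6.5
Step 3: Attach original signs; sum ranks with positive sign and with negative sign.
W+ = 8 + 3 + 5 = 16
W- = 1 + 9 + 3 + 10 + 3 + 6.5 + 11 + 6.5 = 50
(Check: W+ + W- = 66 should equal n(n+1)/2 = 66.)
Step 4: Test statistic W = min(W+, W-) = 16.
Step 5: Ties in |d|, so use the tie-corrected normal approximation.
        E[W] = n(n+1)/4 = 11*12/4 = 33.
        Tie groups: |d|=2 (t=3), |d|=4 (t=2); sum(t^3 - t) = 30.
        Var[W] = n(n+1)(2n+1)/24 - sum(t^3-t)/48 = 3036/24 - 30/48 = 125.875.
        z = (W - E[W]) / sqrt(Var[W]) = (16 - 33) / 11.2194 = -1.5152.
        Two-sided p = 2*Phi(z) = 0.129714.
Step 6: alpha = 0.1. fail to reject H0.

W+ = 16, W- = 50, W = min = 16, p = 0.129714, fail to reject H0.


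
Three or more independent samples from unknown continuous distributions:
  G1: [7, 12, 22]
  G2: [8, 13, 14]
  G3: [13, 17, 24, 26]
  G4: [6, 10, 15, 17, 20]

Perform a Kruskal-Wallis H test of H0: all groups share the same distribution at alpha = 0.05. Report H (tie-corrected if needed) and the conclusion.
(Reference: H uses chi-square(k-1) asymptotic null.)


Step 1: Combine all N = 15 observations and assign midranks.
sorted (value, group, rank): (6,G4,1), (7,G1,2), (8,G2,3), (10,G4,4), (12,G1,5), (13,G2,6.5), (13,G3,6.5), (14,G2,8), (15,G4,9), (17,G3,10.5), (17,G4,10.5), (20,G4,12), (22,G1,13), (24,G3,14), (26,G3,15)
Step 2: Sum ranks within each group.
R_1 = 20 (n_1 = 3)
R_2 = 17.5 (n_2 = 3)
R_3 = 46 (n_3 = 4)
R_4 = 36.5 (n_4 = 5)
Step 3: H = 12/(N(N+1)) * sum(R_i^2/n_i) - 3(N+1)
     = 12/(15*16) * (20^2/3 + 17.5^2/3 + 46^2/4 + 36.5^2/5) - 3*16
     = 0.050000 * 1030.87 - 48
     = 3.543333.
Step 4: Ties present; correction factor C = 1 - 12/(15^3 - 15) = 0.996429. Corrected H = 3.543333 / 0.996429 = 3.556033.
Step 5: Under H0, H ~ chi^2(3); p-value = 0.313567.
Step 6: alpha = 0.05. fail to reject H0.

H = 3.5560, df = 3, p = 0.313567, fail to reject H0.


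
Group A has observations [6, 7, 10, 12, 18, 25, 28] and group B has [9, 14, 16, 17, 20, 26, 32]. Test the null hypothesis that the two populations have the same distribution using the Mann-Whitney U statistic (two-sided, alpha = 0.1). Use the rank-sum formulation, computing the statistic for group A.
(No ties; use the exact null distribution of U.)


Step 1: Combine and sort all 14 observations; assign midranks.
sorted (value, group): (6,X), (7,X), (9,Y), (10,X), (12,X), (14,Y), (16,Y), (17,Y), (18,X), (20,Y), (25,X), (26,Y), (28,X), (32,Y)
ranks: 6->1, 7->2, 9->3, 10->4, 12->5, 14->6, 16->7, 17->8, 18->9, 20->10, 25->11, 26->12, 28->13, 32->14
Step 2: Rank sum for X: R1 = 1 + 2 + 4 + 5 + 9 + 11 + 13 = 45.
Step 3: U_X = R1 - n1(n1+1)/2 = 45 - 7*8/2 = 45 - 28 = 17.
       U_Y = n1*n2 - U_X = 49 - 17 = 32.
Step 4: No ties, so the exact null distribution of U (based on enumerating the C(14,7) = 3432 equally likely rank assignments) gives the two-sided p-value.
Step 5: p-value = 0.382867; compare to alpha = 0.1. fail to reject H0.

U_X = 17, p = 0.382867, fail to reject H0 at alpha = 0.1.


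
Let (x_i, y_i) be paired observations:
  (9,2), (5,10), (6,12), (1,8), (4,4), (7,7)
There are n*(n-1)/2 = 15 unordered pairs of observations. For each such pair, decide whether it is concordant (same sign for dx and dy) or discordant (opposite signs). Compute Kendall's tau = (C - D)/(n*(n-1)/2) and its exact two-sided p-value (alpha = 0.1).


Step 1: Enumerate the 15 unordered pairs (i,j) with i<j and classify each by sign(x_j-x_i) * sign(y_j-y_i).
  (1,2):dx=-4,dy=+8->D; (1,3):dx=-3,dy=+10->D; (1,4):dx=-8,dy=+6->D; (1,5):dx=-5,dy=+2->D
  (1,6):dx=-2,dy=+5->D; (2,3):dx=+1,dy=+2->C; (2,4):dx=-4,dy=-2->C; (2,5):dx=-1,dy=-6->C
  (2,6):dx=+2,dy=-3->D; (3,4):dx=-5,dy=-4->C; (3,5):dx=-2,dy=-8->C; (3,6):dx=+1,dy=-5->D
  (4,5):dx=+3,dy=-4->D; (4,6):dx=+6,dy=-1->D; (5,6):dx=+3,dy=+3->C
Step 2: C = 6, D = 9, total pairs = 15.
Step 3: tau = (C - D)/(n(n-1)/2) = (6 - 9)/15 = -0.200000.
Step 4: Exact two-sided p-value (enumerate n! = 720 permutations of y under H0): p = 0.719444.
Step 5: alpha = 0.1. fail to reject H0.

tau_b = -0.2000 (C=6, D=9), p = 0.719444, fail to reject H0.


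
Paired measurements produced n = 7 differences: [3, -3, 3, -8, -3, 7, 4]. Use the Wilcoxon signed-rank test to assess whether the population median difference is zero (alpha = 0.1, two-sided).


Step 1: Drop any zero differences (none here) and take |d_i|.
|d| = [3, 3, 3, 8, 3, 7, 4]
Step 2: Midrank |d_i| (ties get averaged ranks).
ranks: |3|->2.5, |3|->2.5, |3|->2.5, |8|->7, |3|->2.5, |7|->6, |4|->5
Step 3: Attach original signs; sum ranks with positive sign and with negative sign.
W+ = 2.5 + 2.5 + 6 + 5 = 16
W- = 2.5 + 7 + 2.5 = 12
(Check: W+ + W- = 28 should equal n(n+1)/2 = 28.)
Step 4: Test statistic W = min(W+, W-) = 12.
Step 5: Ties in |d|, so use the tie-corrected normal approximation.
        E[W] = n(n+1)/4 = 7*8/4 = 14.
        Tie groups: |d|=3 (t=4); sum(t^3 - t) = 60.
        Var[W] = n(n+1)(2n+1)/24 - sum(t^3-t)/48 = 840/24 - 60/48 = 33.75.
        z = (W - E[W]) / sqrt(Var[W]) = (12 - 14) / 5.8095 = -0.3443.
        Two-sided p = 2*Phi(z) = 0.730647.
Step 6: alpha = 0.1. fail to reject H0.

W+ = 16, W- = 12, W = min = 12, p = 0.730647, fail to reject H0.


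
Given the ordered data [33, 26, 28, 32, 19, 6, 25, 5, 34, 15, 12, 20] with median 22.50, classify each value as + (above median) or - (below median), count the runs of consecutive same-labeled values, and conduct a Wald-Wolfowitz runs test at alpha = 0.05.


Step 1: Compute median = 22.50; label A = above, B = below.
Labels in order: AAAABBABABBB  (n_A = 6, n_B = 6)
Step 2: Count runs R = 6.
Step 3: Under H0 (random ordering), E[R] = 2*n_A*n_B/(n_A+n_B) + 1 = 2*6*6/12 + 1 = 7.0000.
        Var[R] = 2*n_A*n_B*(2*n_A*n_B - n_A - n_B) / ((n_A+n_B)^2 * (n_A+n_B-1)) = 4320/1584 = 2.7273.
        SD[R] = 1.6514.
Step 4: Continuity-corrected z = (R + 0.5 - E[R]) / SD[R] = (6 + 0.5 - 7.0000) / 1.6514 = -0.3028.
Step 5: Two-sided p-value via normal approximation = 2*(1 - Phi(|z|)) = 0.762069.
Step 6: alpha = 0.05. fail to reject H0.

R = 6, z = -0.3028, p = 0.762069, fail to reject H0.


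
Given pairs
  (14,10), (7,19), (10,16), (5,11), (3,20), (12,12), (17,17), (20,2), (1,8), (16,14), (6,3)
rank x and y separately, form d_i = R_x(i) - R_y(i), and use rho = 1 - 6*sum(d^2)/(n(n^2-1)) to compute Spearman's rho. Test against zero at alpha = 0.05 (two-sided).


Step 1: Rank x and y separately (midranks; no ties here).
rank(x): 14->8, 7->5, 10->6, 5->3, 3->2, 12->7, 17->10, 20->11, 1->1, 16->9, 6->4
rank(y): 10->4, 19->10, 16->8, 11->5, 20->11, 12->6, 17->9, 2->1, 8->3, 14->7, 3->2
Step 2: d_i = R_x(i) - R_y(i); compute d_i^2.
  (8-4)^2=16, (5-10)^2=25, (6-8)^2=4, (3-5)^2=4, (2-11)^2=81, (7-6)^2=1, (10-9)^2=1, (11-1)^2=100, (1-3)^2=4, (9-7)^2=4, (4-2)^2=4
sum(d^2) = 244.
Step 3: rho = 1 - 6*244 / (11*(11^2 - 1)) = 1 - 1464/1320 = -0.109091.
Step 4: Under H0, t = rho * sqrt((n-2)/(1-rho^2)) = -0.3292 ~ t(9).
Step 5: Two-sided p-value from the t-distribution with 9 df = 0.749509.
Step 6: alpha = 0.05. fail to reject H0.

rho = -0.1091, p = 0.749509, fail to reject H0 at alpha = 0.05.


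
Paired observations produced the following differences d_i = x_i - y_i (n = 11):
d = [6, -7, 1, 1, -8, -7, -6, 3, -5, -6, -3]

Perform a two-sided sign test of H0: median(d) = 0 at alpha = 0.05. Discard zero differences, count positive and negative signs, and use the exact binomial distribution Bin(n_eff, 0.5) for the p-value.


Step 1: Discard zero differences. Original n = 11; n_eff = number of nonzero differences = 11.
Nonzero differences (with sign): +6, -7, +1, +1, -8, -7, -6, +3, -5, -6, -3
Step 2: Count signs: positive = 4, negative = 7.
Step 3: Under H0: P(positive) = 0.5, so the number of positives S ~ Bin(11, 0.5).
Step 4: Two-sided exact p-value = sum of Bin(11,0.5) probabilities at or below the observed probability = 0.548828.
Step 5: alpha = 0.05. fail to reject H0.

n_eff = 11, pos = 4, neg = 7, p = 0.548828, fail to reject H0.


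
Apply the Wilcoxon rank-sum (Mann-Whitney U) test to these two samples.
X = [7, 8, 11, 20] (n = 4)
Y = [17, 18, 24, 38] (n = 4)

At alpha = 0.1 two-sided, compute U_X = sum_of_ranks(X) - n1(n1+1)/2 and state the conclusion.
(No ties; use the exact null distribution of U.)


Step 1: Combine and sort all 8 observations; assign midranks.
sorted (value, group): (7,X), (8,X), (11,X), (17,Y), (18,Y), (20,X), (24,Y), (38,Y)
ranks: 7->1, 8->2, 11->3, 17->4, 18->5, 20->6, 24->7, 38->8
Step 2: Rank sum for X: R1 = 1 + 2 + 3 + 6 = 12.
Step 3: U_X = R1 - n1(n1+1)/2 = 12 - 4*5/2 = 12 - 10 = 2.
       U_Y = n1*n2 - U_X = 16 - 2 = 14.
Step 4: No ties, so the exact null distribution of U (based on enumerating the C(8,4) = 70 equally likely rank assignments) gives the two-sided p-value.
Step 5: p-value = 0.114286; compare to alpha = 0.1. fail to reject H0.

U_X = 2, p = 0.114286, fail to reject H0 at alpha = 0.1.


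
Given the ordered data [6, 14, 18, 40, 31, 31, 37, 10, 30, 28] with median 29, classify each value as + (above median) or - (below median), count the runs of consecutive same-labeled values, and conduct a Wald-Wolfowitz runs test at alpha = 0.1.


Step 1: Compute median = 29; label A = above, B = below.
Labels in order: BBBAAAABAB  (n_A = 5, n_B = 5)
Step 2: Count runs R = 5.
Step 3: Under H0 (random ordering), E[R] = 2*n_A*n_B/(n_A+n_B) + 1 = 2*5*5/10 + 1 = 6.0000.
        Var[R] = 2*n_A*n_B*(2*n_A*n_B - n_A - n_B) / ((n_A+n_B)^2 * (n_A+n_B-1)) = 2000/900 = 2.2222.
        SD[R] = 1.4907.
Step 4: Continuity-corrected z = (R + 0.5 - E[R]) / SD[R] = (5 + 0.5 - 6.0000) / 1.4907 = -0.3354.
Step 5: Two-sided p-value via normal approximation = 2*(1 - Phi(|z|)) = 0.737316.
Step 6: alpha = 0.1. fail to reject H0.

R = 5, z = -0.3354, p = 0.737316, fail to reject H0.


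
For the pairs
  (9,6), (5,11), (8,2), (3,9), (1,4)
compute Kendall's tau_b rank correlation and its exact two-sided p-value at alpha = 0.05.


Step 1: Enumerate the 10 unordered pairs (i,j) with i<j and classify each by sign(x_j-x_i) * sign(y_j-y_i).
  (1,2):dx=-4,dy=+5->D; (1,3):dx=-1,dy=-4->C; (1,4):dx=-6,dy=+3->D; (1,5):dx=-8,dy=-2->C
  (2,3):dx=+3,dy=-9->D; (2,4):dx=-2,dy=-2->C; (2,5):dx=-4,dy=-7->C; (3,4):dx=-5,dy=+7->D
  (3,5):dx=-7,dy=+2->D; (4,5):dx=-2,dy=-5->C
Step 2: C = 5, D = 5, total pairs = 10.
Step 3: tau = (C - D)/(n(n-1)/2) = (5 - 5)/10 = 0.000000.
Step 4: Exact two-sided p-value (enumerate n! = 120 permutations of y under H0): p = 1.000000.
Step 5: alpha = 0.05. fail to reject H0.

tau_b = 0.0000 (C=5, D=5), p = 1.000000, fail to reject H0.


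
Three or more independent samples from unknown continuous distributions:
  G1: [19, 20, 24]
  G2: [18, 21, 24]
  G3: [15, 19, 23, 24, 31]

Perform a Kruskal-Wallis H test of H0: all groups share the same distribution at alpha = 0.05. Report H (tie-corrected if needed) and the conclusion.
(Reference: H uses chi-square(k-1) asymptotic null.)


Step 1: Combine all N = 11 observations and assign midranks.
sorted (value, group, rank): (15,G3,1), (18,G2,2), (19,G1,3.5), (19,G3,3.5), (20,G1,5), (21,G2,6), (23,G3,7), (24,G1,9), (24,G2,9), (24,G3,9), (31,G3,11)
Step 2: Sum ranks within each group.
R_1 = 17.5 (n_1 = 3)
R_2 = 17 (n_2 = 3)
R_3 = 31.5 (n_3 = 5)
Step 3: H = 12/(N(N+1)) * sum(R_i^2/n_i) - 3(N+1)
     = 12/(11*12) * (17.5^2/3 + 17^2/3 + 31.5^2/5) - 3*12
     = 0.090909 * 396.867 - 36
     = 0.078788.
Step 4: Ties present; correction factor C = 1 - 30/(11^3 - 11) = 0.977273. Corrected H = 0.078788 / 0.977273 = 0.080620.
Step 5: Under H0, H ~ chi^2(2); p-value = 0.960492.
Step 6: alpha = 0.05. fail to reject H0.

H = 0.0806, df = 2, p = 0.960492, fail to reject H0.


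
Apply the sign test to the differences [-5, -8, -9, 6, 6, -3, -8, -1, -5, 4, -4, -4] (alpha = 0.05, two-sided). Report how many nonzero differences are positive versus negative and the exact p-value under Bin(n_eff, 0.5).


Step 1: Discard zero differences. Original n = 12; n_eff = number of nonzero differences = 12.
Nonzero differences (with sign): -5, -8, -9, +6, +6, -3, -8, -1, -5, +4, -4, -4
Step 2: Count signs: positive = 3, negative = 9.
Step 3: Under H0: P(positive) = 0.5, so the number of positives S ~ Bin(12, 0.5).
Step 4: Two-sided exact p-value = sum of Bin(12,0.5) probabilities at or below the observed probability = 0.145996.
Step 5: alpha = 0.05. fail to reject H0.

n_eff = 12, pos = 3, neg = 9, p = 0.145996, fail to reject H0.


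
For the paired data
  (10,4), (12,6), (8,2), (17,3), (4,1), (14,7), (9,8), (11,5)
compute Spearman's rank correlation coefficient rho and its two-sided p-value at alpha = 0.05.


Step 1: Rank x and y separately (midranks; no ties here).
rank(x): 10->4, 12->6, 8->2, 17->8, 4->1, 14->7, 9->3, 11->5
rank(y): 4->4, 6->6, 2->2, 3->3, 1->1, 7->7, 8->8, 5->5
Step 2: d_i = R_x(i) - R_y(i); compute d_i^2.
  (4-4)^2=0, (6-6)^2=0, (2-2)^2=0, (8-3)^2=25, (1-1)^2=0, (7-7)^2=0, (3-8)^2=25, (5-5)^2=0
sum(d^2) = 50.
Step 3: rho = 1 - 6*50 / (8*(8^2 - 1)) = 1 - 300/504 = 0.404762.
Step 4: Under H0, t = rho * sqrt((n-2)/(1-rho^2)) = 1.0842 ~ t(6).
Step 5: Two-sided p-value from the t-distribution with 6 df = 0.319889.
Step 6: alpha = 0.05. fail to reject H0.

rho = 0.4048, p = 0.319889, fail to reject H0 at alpha = 0.05.


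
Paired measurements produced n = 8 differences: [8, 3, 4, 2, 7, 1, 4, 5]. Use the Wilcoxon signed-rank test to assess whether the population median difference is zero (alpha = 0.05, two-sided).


Step 1: Drop any zero differences (none here) and take |d_i|.
|d| = [8, 3, 4, 2, 7, 1, 4, 5]
Step 2: Midrank |d_i| (ties get averaged ranks).
ranks: |8|->8, |3|->3, |4|->4.5, |2|->2, |7|->7, |1|->1, |4|->4.5, |5|->6
Step 3: Attach original signs; sum ranks with positive sign and with negative sign.
W+ = 8 + 3 + 4.5 + 2 + 7 + 1 + 4.5 + 6 = 36
W- = 0 = 0
(Check: W+ + W- = 36 should equal n(n+1)/2 = 36.)
Step 4: Test statistic W = min(W+, W-) = 0.
Step 5: Ties in |d|, so use the tie-corrected normal approximation.
        E[W] = n(n+1)/4 = 8*9/4 = 18.
        Tie groups: |d|=4 (t=2); sum(t^3 - t) = 6.
        Var[W] = n(n+1)(2n+1)/24 - sum(t^3-t)/48 = 1224/24 - 6/48 = 50.875.
        z = (W - E[W]) / sqrt(Var[W]) = (0 - 18) / 7.1327 = -2.5236.
        Two-sided p = 2*Phi(z) = 0.011616.
Step 6: alpha = 0.05. reject H0.

W+ = 36, W- = 0, W = min = 0, p = 0.011616, reject H0.


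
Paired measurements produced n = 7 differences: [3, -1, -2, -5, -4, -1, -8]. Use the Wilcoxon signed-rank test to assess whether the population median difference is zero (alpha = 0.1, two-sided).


Step 1: Drop any zero differences (none here) and take |d_i|.
|d| = [3, 1, 2, 5, 4, 1, 8]
Step 2: Midrank |d_i| (ties get averaged ranks).
ranks: |3|->4, |1|->1.5, |2|->3, |5|->6, |4|->5, |1|->1.5, |8|->7
Step 3: Attach original signs; sum ranks with positive sign and with negative sign.
W+ = 4 = 4
W- = 1.5 + 3 + 6 + 5 + 1.5 + 7 = 24
(Check: W+ + W- = 28 should equal n(n+1)/2 = 28.)
Step 4: Test statistic W = min(W+, W-) = 4.
Step 5: Ties in |d|, so use the tie-corrected normal approximation.
        E[W] = n(n+1)/4 = 7*8/4 = 14.
        Tie groups: |d|=1 (t=2); sum(t^3 - t) = 6.
        Var[W] = n(n+1)(2n+1)/24 - sum(t^3-t)/48 = 840/24 - 6/48 = 34.875.
        z = (W - E[W]) / sqrt(Var[W]) = (4 - 14) / 5.9055 = -1.6933.
        Two-sided p = 2*Phi(z) = 0.090392.
Step 6: alpha = 0.1. reject H0.

W+ = 4, W- = 24, W = min = 4, p = 0.090392, reject H0.


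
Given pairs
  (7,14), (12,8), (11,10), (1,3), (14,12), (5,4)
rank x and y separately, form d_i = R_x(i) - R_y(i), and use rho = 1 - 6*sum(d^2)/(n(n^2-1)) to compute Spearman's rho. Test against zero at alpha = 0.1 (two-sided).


Step 1: Rank x and y separately (midranks; no ties here).
rank(x): 7->3, 12->5, 11->4, 1->1, 14->6, 5->2
rank(y): 14->6, 8->3, 10->4, 3->1, 12->5, 4->2
Step 2: d_i = R_x(i) - R_y(i); compute d_i^2.
  (3-6)^2=9, (5-3)^2=4, (4-4)^2=0, (1-1)^2=0, (6-5)^2=1, (2-2)^2=0
sum(d^2) = 14.
Step 3: rho = 1 - 6*14 / (6*(6^2 - 1)) = 1 - 84/210 = 0.600000.
Step 4: Under H0, t = rho * sqrt((n-2)/(1-rho^2)) = 1.5000 ~ t(4).
Step 5: Two-sided p-value from the t-distribution with 4 df = 0.208000.
Step 6: alpha = 0.1. fail to reject H0.

rho = 0.6000, p = 0.208000, fail to reject H0 at alpha = 0.1.


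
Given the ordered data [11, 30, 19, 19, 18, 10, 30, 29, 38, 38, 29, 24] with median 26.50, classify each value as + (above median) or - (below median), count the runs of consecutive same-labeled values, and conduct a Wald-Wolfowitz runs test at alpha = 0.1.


Step 1: Compute median = 26.50; label A = above, B = below.
Labels in order: BABBBBAAAAAB  (n_A = 6, n_B = 6)
Step 2: Count runs R = 5.
Step 3: Under H0 (random ordering), E[R] = 2*n_A*n_B/(n_A+n_B) + 1 = 2*6*6/12 + 1 = 7.0000.
        Var[R] = 2*n_A*n_B*(2*n_A*n_B - n_A - n_B) / ((n_A+n_B)^2 * (n_A+n_B-1)) = 4320/1584 = 2.7273.
        SD[R] = 1.6514.
Step 4: Continuity-corrected z = (R + 0.5 - E[R]) / SD[R] = (5 + 0.5 - 7.0000) / 1.6514 = -0.9083.
Step 5: Two-sided p-value via normal approximation = 2*(1 - Phi(|z|)) = 0.363722.
Step 6: alpha = 0.1. fail to reject H0.

R = 5, z = -0.9083, p = 0.363722, fail to reject H0.


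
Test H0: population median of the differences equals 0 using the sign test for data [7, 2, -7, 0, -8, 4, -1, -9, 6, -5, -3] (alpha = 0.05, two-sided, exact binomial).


Step 1: Discard zero differences. Original n = 11; n_eff = number of nonzero differences = 10.
Nonzero differences (with sign): +7, +2, -7, -8, +4, -1, -9, +6, -5, -3
Step 2: Count signs: positive = 4, negative = 6.
Step 3: Under H0: P(positive) = 0.5, so the number of positives S ~ Bin(10, 0.5).
Step 4: Two-sided exact p-value = sum of Bin(10,0.5) probabilities at or below the observed probability = 0.753906.
Step 5: alpha = 0.05. fail to reject H0.

n_eff = 10, pos = 4, neg = 6, p = 0.753906, fail to reject H0.


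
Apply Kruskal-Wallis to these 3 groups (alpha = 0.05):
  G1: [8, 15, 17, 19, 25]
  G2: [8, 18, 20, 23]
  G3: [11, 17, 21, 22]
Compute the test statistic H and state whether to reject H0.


Step 1: Combine all N = 13 observations and assign midranks.
sorted (value, group, rank): (8,G1,1.5), (8,G2,1.5), (11,G3,3), (15,G1,4), (17,G1,5.5), (17,G3,5.5), (18,G2,7), (19,G1,8), (20,G2,9), (21,G3,10), (22,G3,11), (23,G2,12), (25,G1,13)
Step 2: Sum ranks within each group.
R_1 = 32 (n_1 = 5)
R_2 = 29.5 (n_2 = 4)
R_3 = 29.5 (n_3 = 4)
Step 3: H = 12/(N(N+1)) * sum(R_i^2/n_i) - 3(N+1)
     = 12/(13*14) * (32^2/5 + 29.5^2/4 + 29.5^2/4) - 3*14
     = 0.065934 * 639.925 - 42
     = 0.192857.
Step 4: Ties present; correction factor C = 1 - 12/(13^3 - 13) = 0.994505. Corrected H = 0.192857 / 0.994505 = 0.193923.
Step 5: Under H0, H ~ chi^2(2); p-value = 0.907591.
Step 6: alpha = 0.05. fail to reject H0.

H = 0.1939, df = 2, p = 0.907591, fail to reject H0.


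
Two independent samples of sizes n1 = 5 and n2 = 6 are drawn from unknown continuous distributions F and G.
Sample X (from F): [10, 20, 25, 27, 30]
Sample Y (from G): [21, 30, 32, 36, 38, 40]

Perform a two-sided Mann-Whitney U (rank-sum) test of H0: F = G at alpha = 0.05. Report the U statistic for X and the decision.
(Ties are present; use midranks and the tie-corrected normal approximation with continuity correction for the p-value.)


Step 1: Combine and sort all 11 observations; assign midranks.
sorted (value, group): (10,X), (20,X), (21,Y), (25,X), (27,X), (30,X), (30,Y), (32,Y), (36,Y), (38,Y), (40,Y)
ranks: 10->1, 20->2, 21->3, 25->4, 27->5, 30->6.5, 30->6.5, 32->8, 36->9, 38->10, 40->11
Step 2: Rank sum for X: R1 = 1 + 2 + 4 + 5 + 6.5 = 18.5.
Step 3: U_X = R1 - n1(n1+1)/2 = 18.5 - 5*6/2 = 18.5 - 15 = 3.5.
       U_Y = n1*n2 - U_X = 30 - 3.5 = 26.5.
Step 4: Ties are present, so use the tie-corrected normal approximation (with continuity correction) for the p-value.
Step 5: p-value = 0.044126; compare to alpha = 0.05. reject H0.

U_X = 3.5, p = 0.044126, reject H0 at alpha = 0.05.


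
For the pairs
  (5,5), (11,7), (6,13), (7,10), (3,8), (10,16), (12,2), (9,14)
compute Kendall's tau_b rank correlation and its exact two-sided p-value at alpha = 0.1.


Step 1: Enumerate the 28 unordered pairs (i,j) with i<j and classify each by sign(x_j-x_i) * sign(y_j-y_i).
  (1,2):dx=+6,dy=+2->C; (1,3):dx=+1,dy=+8->C; (1,4):dx=+2,dy=+5->C; (1,5):dx=-2,dy=+3->D
  (1,6):dx=+5,dy=+11->C; (1,7):dx=+7,dy=-3->D; (1,8):dx=+4,dy=+9->C; (2,3):dx=-5,dy=+6->D
  (2,4):dx=-4,dy=+3->D; (2,5):dx=-8,dy=+1->D; (2,6):dx=-1,dy=+9->D; (2,7):dx=+1,dy=-5->D
  (2,8):dx=-2,dy=+7->D; (3,4):dx=+1,dy=-3->D; (3,5):dx=-3,dy=-5->C; (3,6):dx=+4,dy=+3->C
  (3,7):dx=+6,dy=-11->D; (3,8):dx=+3,dy=+1->C; (4,5):dx=-4,dy=-2->C; (4,6):dx=+3,dy=+6->C
  (4,7):dx=+5,dy=-8->D; (4,8):dx=+2,dy=+4->C; (5,6):dx=+7,dy=+8->C; (5,7):dx=+9,dy=-6->D
  (5,8):dx=+6,dy=+6->C; (6,7):dx=+2,dy=-14->D; (6,8):dx=-1,dy=-2->C; (7,8):dx=-3,dy=+12->D
Step 2: C = 14, D = 14, total pairs = 28.
Step 3: tau = (C - D)/(n(n-1)/2) = (14 - 14)/28 = 0.000000.
Step 4: Exact two-sided p-value (enumerate n! = 40320 permutations of y under H0): p = 1.000000.
Step 5: alpha = 0.1. fail to reject H0.

tau_b = 0.0000 (C=14, D=14), p = 1.000000, fail to reject H0.


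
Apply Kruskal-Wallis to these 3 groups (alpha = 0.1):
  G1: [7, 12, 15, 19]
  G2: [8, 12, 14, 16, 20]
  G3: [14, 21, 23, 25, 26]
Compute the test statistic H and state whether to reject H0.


Step 1: Combine all N = 14 observations and assign midranks.
sorted (value, group, rank): (7,G1,1), (8,G2,2), (12,G1,3.5), (12,G2,3.5), (14,G2,5.5), (14,G3,5.5), (15,G1,7), (16,G2,8), (19,G1,9), (20,G2,10), (21,G3,11), (23,G3,12), (25,G3,13), (26,G3,14)
Step 2: Sum ranks within each group.
R_1 = 20.5 (n_1 = 4)
R_2 = 29 (n_2 = 5)
R_3 = 55.5 (n_3 = 5)
Step 3: H = 12/(N(N+1)) * sum(R_i^2/n_i) - 3(N+1)
     = 12/(14*15) * (20.5^2/4 + 29^2/5 + 55.5^2/5) - 3*15
     = 0.057143 * 889.312 - 45
     = 5.817857.
Step 4: Ties present; correction factor C = 1 - 12/(14^3 - 14) = 0.995604. Corrected H = 5.817857 / 0.995604 = 5.843543.
Step 5: Under H0, H ~ chi^2(2); p-value = 0.053838.
Step 6: alpha = 0.1. reject H0.

H = 5.8435, df = 2, p = 0.053838, reject H0.


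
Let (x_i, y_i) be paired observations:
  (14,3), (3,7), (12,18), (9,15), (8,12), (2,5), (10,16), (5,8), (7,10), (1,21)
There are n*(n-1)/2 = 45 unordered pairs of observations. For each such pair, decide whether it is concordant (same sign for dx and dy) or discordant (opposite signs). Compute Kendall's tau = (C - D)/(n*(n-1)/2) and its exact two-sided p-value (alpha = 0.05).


Step 1: Enumerate the 45 unordered pairs (i,j) with i<j and classify each by sign(x_j-x_i) * sign(y_j-y_i).
  (1,2):dx=-11,dy=+4->D; (1,3):dx=-2,dy=+15->D; (1,4):dx=-5,dy=+12->D; (1,5):dx=-6,dy=+9->D
  (1,6):dx=-12,dy=+2->D; (1,7):dx=-4,dy=+13->D; (1,8):dx=-9,dy=+5->D; (1,9):dx=-7,dy=+7->D
  (1,10):dx=-13,dy=+18->D; (2,3):dx=+9,dy=+11->C; (2,4):dx=+6,dy=+8->C; (2,5):dx=+5,dy=+5->C
  (2,6):dx=-1,dy=-2->C; (2,7):dx=+7,dy=+9->C; (2,8):dx=+2,dy=+1->C; (2,9):dx=+4,dy=+3->C
  (2,10):dx=-2,dy=+14->D; (3,4):dx=-3,dy=-3->C; (3,5):dx=-4,dy=-6->C; (3,6):dx=-10,dy=-13->C
  (3,7):dx=-2,dy=-2->C; (3,8):dx=-7,dy=-10->C; (3,9):dx=-5,dy=-8->C; (3,10):dx=-11,dy=+3->D
  (4,5):dx=-1,dy=-3->C; (4,6):dx=-7,dy=-10->C; (4,7):dx=+1,dy=+1->C; (4,8):dx=-4,dy=-7->C
  (4,9):dx=-2,dy=-5->C; (4,10):dx=-8,dy=+6->D; (5,6):dx=-6,dy=-7->C; (5,7):dx=+2,dy=+4->C
  (5,8):dx=-3,dy=-4->C; (5,9):dx=-1,dy=-2->C; (5,10):dx=-7,dy=+9->D; (6,7):dx=+8,dy=+11->C
  (6,8):dx=+3,dy=+3->C; (6,9):dx=+5,dy=+5->C; (6,10):dx=-1,dy=+16->D; (7,8):dx=-5,dy=-8->C
  (7,9):dx=-3,dy=-6->C; (7,10):dx=-9,dy=+5->D; (8,9):dx=+2,dy=+2->C; (8,10):dx=-4,dy=+13->D
  (9,10):dx=-6,dy=+11->D
Step 2: C = 28, D = 17, total pairs = 45.
Step 3: tau = (C - D)/(n(n-1)/2) = (28 - 17)/45 = 0.244444.
Step 4: Exact two-sided p-value (enumerate n! = 3628800 permutations of y under H0): p = 0.380720.
Step 5: alpha = 0.05. fail to reject H0.

tau_b = 0.2444 (C=28, D=17), p = 0.380720, fail to reject H0.


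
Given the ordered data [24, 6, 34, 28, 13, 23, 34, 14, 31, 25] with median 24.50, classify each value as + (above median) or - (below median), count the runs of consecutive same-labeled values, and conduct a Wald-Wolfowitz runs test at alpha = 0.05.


Step 1: Compute median = 24.50; label A = above, B = below.
Labels in order: BBAABBABAA  (n_A = 5, n_B = 5)
Step 2: Count runs R = 6.
Step 3: Under H0 (random ordering), E[R] = 2*n_A*n_B/(n_A+n_B) + 1 = 2*5*5/10 + 1 = 6.0000.
        Var[R] = 2*n_A*n_B*(2*n_A*n_B - n_A - n_B) / ((n_A+n_B)^2 * (n_A+n_B-1)) = 2000/900 = 2.2222.
        SD[R] = 1.4907.
Step 4: R = E[R], so z = 0 with no continuity correction.
Step 5: Two-sided p-value via normal approximation = 2*(1 - Phi(|z|)) = 1.000000.
Step 6: alpha = 0.05. fail to reject H0.

R = 6, z = 0.0000, p = 1.000000, fail to reject H0.


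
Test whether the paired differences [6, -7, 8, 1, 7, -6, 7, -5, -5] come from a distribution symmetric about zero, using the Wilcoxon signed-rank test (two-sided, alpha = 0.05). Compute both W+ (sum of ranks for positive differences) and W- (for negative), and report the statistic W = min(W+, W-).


Step 1: Drop any zero differences (none here) and take |d_i|.
|d| = [6, 7, 8, 1, 7, 6, 7, 5, 5]
Step 2: Midrank |d_i| (ties get averaged ranks).
ranks: |6|->4.5, |7|->7, |8|->9, |1|->1, |7|->7, |6|->4.5, |7|->7, |5|->2.5, |5|->2.5
Step 3: Attach original signs; sum ranks with positive sign and with negative sign.
W+ = 4.5 + 9 + 1 + 7 + 7 = 28.5
W- = 7 + 4.5 + 2.5 + 2.5 = 16.5
(Check: W+ + W- = 45 should equal n(n+1)/2 = 45.)
Step 4: Test statistic W = min(W+, W-) = 16.5.
Step 5: Ties in |d|, so use the tie-corrected normal approximation.
        E[W] = n(n+1)/4 = 9*10/4 = 22.5.
        Tie groups: |d|=5 (t=2), |d|=6 (t=2), |d|=7 (t=3); sum(t^3 - t) = 36.
        Var[W] = n(n+1)(2n+1)/24 - sum(t^3-t)/48 = 1710/24 - 36/48 = 70.5.
        z = (W - E[W]) / sqrt(Var[W]) = (16.5 - 22.5) / 8.3964 = -0.7146.
        Two-sided p = 2*Phi(z) = 0.474863.
Step 6: alpha = 0.05. fail to reject H0.

W+ = 28.5, W- = 16.5, W = min = 16.5, p = 0.474863, fail to reject H0.


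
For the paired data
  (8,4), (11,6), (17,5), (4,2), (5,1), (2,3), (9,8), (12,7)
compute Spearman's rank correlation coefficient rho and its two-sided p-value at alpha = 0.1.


Step 1: Rank x and y separately (midranks; no ties here).
rank(x): 8->4, 11->6, 17->8, 4->2, 5->3, 2->1, 9->5, 12->7
rank(y): 4->4, 6->6, 5->5, 2->2, 1->1, 3->3, 8->8, 7->7
Step 2: d_i = R_x(i) - R_y(i); compute d_i^2.
  (4-4)^2=0, (6-6)^2=0, (8-5)^2=9, (2-2)^2=0, (3-1)^2=4, (1-3)^2=4, (5-8)^2=9, (7-7)^2=0
sum(d^2) = 26.
Step 3: rho = 1 - 6*26 / (8*(8^2 - 1)) = 1 - 156/504 = 0.690476.
Step 4: Under H0, t = rho * sqrt((n-2)/(1-rho^2)) = 2.3382 ~ t(6).
Step 5: Two-sided p-value from the t-distribution with 6 df = 0.057990.
Step 6: alpha = 0.1. reject H0.

rho = 0.6905, p = 0.057990, reject H0 at alpha = 0.1.


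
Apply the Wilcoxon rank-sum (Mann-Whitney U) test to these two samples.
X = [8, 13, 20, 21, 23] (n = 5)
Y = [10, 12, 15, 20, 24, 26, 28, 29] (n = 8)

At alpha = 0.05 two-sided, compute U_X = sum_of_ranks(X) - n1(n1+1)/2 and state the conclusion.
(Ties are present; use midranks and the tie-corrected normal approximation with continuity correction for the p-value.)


Step 1: Combine and sort all 13 observations; assign midranks.
sorted (value, group): (8,X), (10,Y), (12,Y), (13,X), (15,Y), (20,X), (20,Y), (21,X), (23,X), (24,Y), (26,Y), (28,Y), (29,Y)
ranks: 8->1, 10->2, 12->3, 13->4, 15->5, 20->6.5, 20->6.5, 21->8, 23->9, 24->10, 26->11, 28->12, 29->13
Step 2: Rank sum for X: R1 = 1 + 4 + 6.5 + 8 + 9 = 28.5.
Step 3: U_X = R1 - n1(n1+1)/2 = 28.5 - 5*6/2 = 28.5 - 15 = 13.5.
       U_Y = n1*n2 - U_X = 40 - 13.5 = 26.5.
Step 4: Ties are present, so use the tie-corrected normal approximation (with continuity correction) for the p-value.
Step 5: p-value = 0.379120; compare to alpha = 0.05. fail to reject H0.

U_X = 13.5, p = 0.379120, fail to reject H0 at alpha = 0.05.


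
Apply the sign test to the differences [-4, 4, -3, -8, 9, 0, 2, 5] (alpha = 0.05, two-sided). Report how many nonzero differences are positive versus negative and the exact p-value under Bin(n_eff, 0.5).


Step 1: Discard zero differences. Original n = 8; n_eff = number of nonzero differences = 7.
Nonzero differences (with sign): -4, +4, -3, -8, +9, +2, +5
Step 2: Count signs: positive = 4, negative = 3.
Step 3: Under H0: P(positive) = 0.5, so the number of positives S ~ Bin(7, 0.5).
Step 4: Two-sided exact p-value = sum of Bin(7,0.5) probabilities at or below the observed probability = 1.000000.
Step 5: alpha = 0.05. fail to reject H0.

n_eff = 7, pos = 4, neg = 3, p = 1.000000, fail to reject H0.


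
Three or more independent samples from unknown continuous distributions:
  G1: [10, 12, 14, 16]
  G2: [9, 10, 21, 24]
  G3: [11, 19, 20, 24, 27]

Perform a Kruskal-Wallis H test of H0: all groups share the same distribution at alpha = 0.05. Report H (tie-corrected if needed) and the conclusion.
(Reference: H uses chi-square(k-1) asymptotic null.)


Step 1: Combine all N = 13 observations and assign midranks.
sorted (value, group, rank): (9,G2,1), (10,G1,2.5), (10,G2,2.5), (11,G3,4), (12,G1,5), (14,G1,6), (16,G1,7), (19,G3,8), (20,G3,9), (21,G2,10), (24,G2,11.5), (24,G3,11.5), (27,G3,13)
Step 2: Sum ranks within each group.
R_1 = 20.5 (n_1 = 4)
R_2 = 25 (n_2 = 4)
R_3 = 45.5 (n_3 = 5)
Step 3: H = 12/(N(N+1)) * sum(R_i^2/n_i) - 3(N+1)
     = 12/(13*14) * (20.5^2/4 + 25^2/4 + 45.5^2/5) - 3*14
     = 0.065934 * 675.362 - 42
     = 2.529396.
Step 4: Ties present; correction factor C = 1 - 12/(13^3 - 13) = 0.994505. Corrected H = 2.529396 / 0.994505 = 2.543370.
Step 5: Under H0, H ~ chi^2(2); p-value = 0.280359.
Step 6: alpha = 0.05. fail to reject H0.

H = 2.5434, df = 2, p = 0.280359, fail to reject H0.


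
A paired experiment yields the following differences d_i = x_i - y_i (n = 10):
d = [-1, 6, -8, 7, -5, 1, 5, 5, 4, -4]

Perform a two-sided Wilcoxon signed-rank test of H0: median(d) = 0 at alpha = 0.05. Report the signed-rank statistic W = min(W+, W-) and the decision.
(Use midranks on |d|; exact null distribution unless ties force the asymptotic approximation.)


Step 1: Drop any zero differences (none here) and take |d_i|.
|d| = [1, 6, 8, 7, 5, 1, 5, 5, 4, 4]
Step 2: Midrank |d_i| (ties get averaged ranks).
ranks: |1|->1.5, |6|->8, |8|->10, |7|->9, |5|->6, |1|->1.5, |5|->6, |5|->6, |4|->3.5, |4|->3.5
Step 3: Attach original signs; sum ranks with positive sign and with negative sign.
W+ = 8 + 9 + 1.5 + 6 + 6 + 3.5 = 34
W- = 1.5 + 10 + 6 + 3.5 = 21
(Check: W+ + W- = 55 should equal n(n+1)/2 = 55.)
Step 4: Test statistic W = min(W+, W-) = 21.
Step 5: Ties in |d|, so use the tie-corrected normal approximation.
        E[W] = n(n+1)/4 = 10*11/4 = 27.5.
        Tie groups: |d|=1 (t=2), |d|=4 (t=2), |d|=5 (t=3); sum(t^3 - t) = 36.
        Var[W] = n(n+1)(2n+1)/24 - sum(t^3-t)/48 = 2310/24 - 36/48 = 95.5.
        z = (W - E[W]) / sqrt(Var[W]) = (21 - 27.5) / 9.7724 = -0.6651.
        Two-sided p = 2*Phi(z) = 0.505962.
Step 6: alpha = 0.05. fail to reject H0.

W+ = 34, W- = 21, W = min = 21, p = 0.505962, fail to reject H0.


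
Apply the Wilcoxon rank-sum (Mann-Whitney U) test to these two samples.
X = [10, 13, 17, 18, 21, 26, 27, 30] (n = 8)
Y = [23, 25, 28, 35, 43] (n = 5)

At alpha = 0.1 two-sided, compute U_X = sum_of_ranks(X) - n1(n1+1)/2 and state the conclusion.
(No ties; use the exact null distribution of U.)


Step 1: Combine and sort all 13 observations; assign midranks.
sorted (value, group): (10,X), (13,X), (17,X), (18,X), (21,X), (23,Y), (25,Y), (26,X), (27,X), (28,Y), (30,X), (35,Y), (43,Y)
ranks: 10->1, 13->2, 17->3, 18->4, 21->5, 23->6, 25->7, 26->8, 27->9, 28->10, 30->11, 35->12, 43->13
Step 2: Rank sum for X: R1 = 1 + 2 + 3 + 4 + 5 + 8 + 9 + 11 = 43.
Step 3: U_X = R1 - n1(n1+1)/2 = 43 - 8*9/2 = 43 - 36 = 7.
       U_Y = n1*n2 - U_X = 40 - 7 = 33.
Step 4: No ties, so the exact null distribution of U (based on enumerating the C(13,8) = 1287 equally likely rank assignments) gives the two-sided p-value.
Step 5: p-value = 0.065268; compare to alpha = 0.1. reject H0.

U_X = 7, p = 0.065268, reject H0 at alpha = 0.1.


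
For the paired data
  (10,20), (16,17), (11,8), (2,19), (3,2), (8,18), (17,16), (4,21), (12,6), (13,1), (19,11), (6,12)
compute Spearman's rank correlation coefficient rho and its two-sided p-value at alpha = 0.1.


Step 1: Rank x and y separately (midranks; no ties here).
rank(x): 10->6, 16->10, 11->7, 2->1, 3->2, 8->5, 17->11, 4->3, 12->8, 13->9, 19->12, 6->4
rank(y): 20->11, 17->8, 8->4, 19->10, 2->2, 18->9, 16->7, 21->12, 6->3, 1->1, 11->5, 12->6
Step 2: d_i = R_x(i) - R_y(i); compute d_i^2.
  (6-11)^2=25, (10-8)^2=4, (7-4)^2=9, (1-10)^2=81, (2-2)^2=0, (5-9)^2=16, (11-7)^2=16, (3-12)^2=81, (8-3)^2=25, (9-1)^2=64, (12-5)^2=49, (4-6)^2=4
sum(d^2) = 374.
Step 3: rho = 1 - 6*374 / (12*(12^2 - 1)) = 1 - 2244/1716 = -0.307692.
Step 4: Under H0, t = rho * sqrt((n-2)/(1-rho^2)) = -1.0226 ~ t(10).
Step 5: Two-sided p-value from the t-distribution with 10 df = 0.330589.
Step 6: alpha = 0.1. fail to reject H0.

rho = -0.3077, p = 0.330589, fail to reject H0 at alpha = 0.1.


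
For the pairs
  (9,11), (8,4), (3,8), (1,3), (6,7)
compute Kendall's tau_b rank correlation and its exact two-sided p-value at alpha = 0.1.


Step 1: Enumerate the 10 unordered pairs (i,j) with i<j and classify each by sign(x_j-x_i) * sign(y_j-y_i).
  (1,2):dx=-1,dy=-7->C; (1,3):dx=-6,dy=-3->C; (1,4):dx=-8,dy=-8->C; (1,5):dx=-3,dy=-4->C
  (2,3):dx=-5,dy=+4->D; (2,4):dx=-7,dy=-1->C; (2,5):dx=-2,dy=+3->D; (3,4):dx=-2,dy=-5->C
  (3,5):dx=+3,dy=-1->D; (4,5):dx=+5,dy=+4->C
Step 2: C = 7, D = 3, total pairs = 10.
Step 3: tau = (C - D)/(n(n-1)/2) = (7 - 3)/10 = 0.400000.
Step 4: Exact two-sided p-value (enumerate n! = 120 permutations of y under H0): p = 0.483333.
Step 5: alpha = 0.1. fail to reject H0.

tau_b = 0.4000 (C=7, D=3), p = 0.483333, fail to reject H0.


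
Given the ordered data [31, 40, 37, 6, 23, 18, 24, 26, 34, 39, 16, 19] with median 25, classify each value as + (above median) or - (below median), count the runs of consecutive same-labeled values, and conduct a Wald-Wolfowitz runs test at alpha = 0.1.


Step 1: Compute median = 25; label A = above, B = below.
Labels in order: AAABBBBAAABB  (n_A = 6, n_B = 6)
Step 2: Count runs R = 4.
Step 3: Under H0 (random ordering), E[R] = 2*n_A*n_B/(n_A+n_B) + 1 = 2*6*6/12 + 1 = 7.0000.
        Var[R] = 2*n_A*n_B*(2*n_A*n_B - n_A - n_B) / ((n_A+n_B)^2 * (n_A+n_B-1)) = 4320/1584 = 2.7273.
        SD[R] = 1.6514.
Step 4: Continuity-corrected z = (R + 0.5 - E[R]) / SD[R] = (4 + 0.5 - 7.0000) / 1.6514 = -1.5138.
Step 5: Two-sided p-value via normal approximation = 2*(1 - Phi(|z|)) = 0.130070.
Step 6: alpha = 0.1. fail to reject H0.

R = 4, z = -1.5138, p = 0.130070, fail to reject H0.


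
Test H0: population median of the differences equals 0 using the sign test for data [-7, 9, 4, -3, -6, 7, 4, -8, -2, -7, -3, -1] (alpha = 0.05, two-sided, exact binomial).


Step 1: Discard zero differences. Original n = 12; n_eff = number of nonzero differences = 12.
Nonzero differences (with sign): -7, +9, +4, -3, -6, +7, +4, -8, -2, -7, -3, -1
Step 2: Count signs: positive = 4, negative = 8.
Step 3: Under H0: P(positive) = 0.5, so the number of positives S ~ Bin(12, 0.5).
Step 4: Two-sided exact p-value = sum of Bin(12,0.5) probabilities at or below the observed probability = 0.387695.
Step 5: alpha = 0.05. fail to reject H0.

n_eff = 12, pos = 4, neg = 8, p = 0.387695, fail to reject H0.


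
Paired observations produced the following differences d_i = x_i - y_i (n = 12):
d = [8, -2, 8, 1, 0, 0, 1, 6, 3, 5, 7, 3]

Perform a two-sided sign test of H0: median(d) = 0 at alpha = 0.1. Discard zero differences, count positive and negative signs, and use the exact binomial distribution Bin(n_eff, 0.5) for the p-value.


Step 1: Discard zero differences. Original n = 12; n_eff = number of nonzero differences = 10.
Nonzero differences (with sign): +8, -2, +8, +1, +1, +6, +3, +5, +7, +3
Step 2: Count signs: positive = 9, negative = 1.
Step 3: Under H0: P(positive) = 0.5, so the number of positives S ~ Bin(10, 0.5).
Step 4: Two-sided exact p-value = sum of Bin(10,0.5) probabilities at or below the observed probability = 0.021484.
Step 5: alpha = 0.1. reject H0.

n_eff = 10, pos = 9, neg = 1, p = 0.021484, reject H0.


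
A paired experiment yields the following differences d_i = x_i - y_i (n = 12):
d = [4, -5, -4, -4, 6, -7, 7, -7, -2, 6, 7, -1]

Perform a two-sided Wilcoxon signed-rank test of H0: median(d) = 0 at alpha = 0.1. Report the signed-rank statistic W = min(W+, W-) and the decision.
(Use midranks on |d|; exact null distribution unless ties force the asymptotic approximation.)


Step 1: Drop any zero differences (none here) and take |d_i|.
|d| = [4, 5, 4, 4, 6, 7, 7, 7, 2, 6, 7, 1]
Step 2: Midrank |d_i| (ties get averaged ranks).
ranks: |4|->4, |5|->6, |4|->4, |4|->4, |6|->7.5, |7|->10.5, |7|->10.5, |7|->10.5, |2|->2, |6|->7.5, |7|->10.5, |1|->1
Step 3: Attach original signs; sum ranks with positive sign and with negative sign.
W+ = 4 + 7.5 + 10.5 + 7.5 + 10.5 = 40
W- = 6 + 4 + 4 + 10.5 + 10.5 + 2 + 1 = 38
(Check: W+ + W- = 78 should equal n(n+1)/2 = 78.)
Step 4: Test statistic W = min(W+, W-) = 38.
Step 5: Ties in |d|, so use the tie-corrected normal approximation.
        E[W] = n(n+1)/4 = 12*13/4 = 39.
        Tie groups: |d|=4 (t=3), |d|=6 (t=2), |d|=7 (t=4); sum(t^3 - t) = 90.
        Var[W] = n(n+1)(2n+1)/24 - sum(t^3-t)/48 = 3900/24 - 90/48 = 160.625.
        z = (W - E[W]) / sqrt(Var[W]) = (38 - 39) / 12.6738 = -0.0789.
        Two-sided p = 2*Phi(z) = 0.937110.
Step 6: alpha = 0.1. fail to reject H0.

W+ = 40, W- = 38, W = min = 38, p = 0.937110, fail to reject H0.


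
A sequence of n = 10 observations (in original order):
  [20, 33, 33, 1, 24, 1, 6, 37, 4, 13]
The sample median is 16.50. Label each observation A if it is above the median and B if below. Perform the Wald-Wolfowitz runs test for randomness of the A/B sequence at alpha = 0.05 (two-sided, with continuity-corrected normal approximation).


Step 1: Compute median = 16.50; label A = above, B = below.
Labels in order: AAABABBABB  (n_A = 5, n_B = 5)
Step 2: Count runs R = 6.
Step 3: Under H0 (random ordering), E[R] = 2*n_A*n_B/(n_A+n_B) + 1 = 2*5*5/10 + 1 = 6.0000.
        Var[R] = 2*n_A*n_B*(2*n_A*n_B - n_A - n_B) / ((n_A+n_B)^2 * (n_A+n_B-1)) = 2000/900 = 2.2222.
        SD[R] = 1.4907.
Step 4: R = E[R], so z = 0 with no continuity correction.
Step 5: Two-sided p-value via normal approximation = 2*(1 - Phi(|z|)) = 1.000000.
Step 6: alpha = 0.05. fail to reject H0.

R = 6, z = 0.0000, p = 1.000000, fail to reject H0.
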